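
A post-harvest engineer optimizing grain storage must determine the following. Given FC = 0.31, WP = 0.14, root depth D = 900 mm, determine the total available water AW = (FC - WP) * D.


AW = (FC - WP) * D
   = (0.31 - 0.14) * 900
   = 0.17 * 900
   = 153 mm


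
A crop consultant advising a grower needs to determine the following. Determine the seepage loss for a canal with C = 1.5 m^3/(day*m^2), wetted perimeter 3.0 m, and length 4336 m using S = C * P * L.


S = C * P * L
  = 1.5 * 3.0 * 4336
  = 19512 m^3/day


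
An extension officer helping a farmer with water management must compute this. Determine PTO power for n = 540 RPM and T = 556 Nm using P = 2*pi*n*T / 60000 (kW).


P = 2*pi*n*T / 60000
  = 2*pi * 540 * 556 / 60000
  = 1886463.56 / 60000
  = 31.44 kW


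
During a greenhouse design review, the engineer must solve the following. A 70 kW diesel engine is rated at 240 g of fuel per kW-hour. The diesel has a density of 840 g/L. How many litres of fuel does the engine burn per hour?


FC = P * BSFC / rho_fuel
   = 70 * 240 / 840
   = 16800 / 840
   = 20 L/h


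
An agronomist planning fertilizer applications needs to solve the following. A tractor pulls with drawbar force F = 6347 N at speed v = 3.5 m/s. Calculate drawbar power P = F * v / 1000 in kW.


P = F * v / 1000
  = 6347 * 3.5 / 1000
  = 22214.50 / 1000
  = 22.21 kW


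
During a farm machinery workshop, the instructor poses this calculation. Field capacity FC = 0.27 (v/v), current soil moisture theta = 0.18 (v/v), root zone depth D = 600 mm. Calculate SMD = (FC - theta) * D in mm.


SMD = (FC - theta) * D
    = (0.27 - 0.18) * 600
    = 0.090 * 600
    = 54 mm


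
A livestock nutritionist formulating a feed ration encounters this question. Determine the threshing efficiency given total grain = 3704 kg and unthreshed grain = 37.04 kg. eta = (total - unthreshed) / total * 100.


eta = (total - unthreshed) / total * 100
    = (3704 - 37.04) / 3704 * 100
    = 3666.96 / 3704 * 100
    = 99%


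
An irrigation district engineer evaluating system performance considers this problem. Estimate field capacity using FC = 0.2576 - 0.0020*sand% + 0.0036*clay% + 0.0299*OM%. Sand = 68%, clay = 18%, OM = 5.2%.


FC = 0.2576 - 0.0020*68 + 0.0036*18 + 0.0299*5.2
   = 0.2576 - 0.1360 + 0.0648 + 0.1555
   = 0.3419


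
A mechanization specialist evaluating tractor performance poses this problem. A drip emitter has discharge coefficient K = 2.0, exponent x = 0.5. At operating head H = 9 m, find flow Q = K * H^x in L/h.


Q = K * H^x
  = 2.0 * 9^0.5
  = 2.0 * 3
  = 6 L/h


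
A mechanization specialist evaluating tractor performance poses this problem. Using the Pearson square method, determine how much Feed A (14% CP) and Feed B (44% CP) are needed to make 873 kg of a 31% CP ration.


parts_A = CP_b - target = 44 - 31 = 13
parts_B = target - CP_a = 31 - 14 = 17
total_parts = 13 + 17 = 30
Feed A = 873 * 13 / 30 = 378.30 kg
Feed B = 873 * 17 / 30 = 494.70 kg

378.30 kg


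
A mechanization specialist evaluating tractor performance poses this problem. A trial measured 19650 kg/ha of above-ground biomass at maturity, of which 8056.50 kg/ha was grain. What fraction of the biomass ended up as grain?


HI = grain_yield / biomass
   = 8056.50 / 19650
   = 0.41


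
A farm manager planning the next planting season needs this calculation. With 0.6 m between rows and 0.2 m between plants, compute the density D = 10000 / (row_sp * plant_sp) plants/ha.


D = 10000 / (row_sp * plant_sp)
  = 10000 / (0.6 * 0.2)
  = 10000 / 0.1200
  = 83333.33 plants/ha


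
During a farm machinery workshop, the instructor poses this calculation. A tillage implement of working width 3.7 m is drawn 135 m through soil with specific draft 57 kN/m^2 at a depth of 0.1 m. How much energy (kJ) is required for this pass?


E = k * d * w * L
  = 57 * 0.1 * 3.7 * 135
  = 2847.15 kJ


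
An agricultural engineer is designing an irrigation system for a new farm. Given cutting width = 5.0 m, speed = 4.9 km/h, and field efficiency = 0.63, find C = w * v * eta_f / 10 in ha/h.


C = w * v * eta_f / 10
  = 5.0 * 4.9 * 0.63 / 10
  = 15.44 / 10
  = 1.54 ha/h


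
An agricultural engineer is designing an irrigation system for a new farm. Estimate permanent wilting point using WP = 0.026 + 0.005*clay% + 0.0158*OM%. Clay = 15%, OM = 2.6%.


WP = 0.026 + 0.005*15 + 0.0158*2.6
   = 0.026 + 0.0750 + 0.0411
   = 0.1421


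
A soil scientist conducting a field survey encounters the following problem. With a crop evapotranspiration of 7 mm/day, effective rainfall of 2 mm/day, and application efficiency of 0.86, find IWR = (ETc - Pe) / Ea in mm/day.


IWR = (ETc - Pe) / Ea
    = (7 - 2) / 0.86
    = 5 / 0.86
    = 5.81 mm/day


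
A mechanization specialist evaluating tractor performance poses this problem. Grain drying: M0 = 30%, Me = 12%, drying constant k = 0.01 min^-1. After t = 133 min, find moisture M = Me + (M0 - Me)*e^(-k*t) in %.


M = Me + (M0 - Me) * e^(-k*t)
  = 12 + (30 - 12) * e^(-0.01*133)
  = 12 + 18 * e^(-1.330)
  = 12 + 18 * 0.26448
  = 12 + 4.7606
  = 16.76%


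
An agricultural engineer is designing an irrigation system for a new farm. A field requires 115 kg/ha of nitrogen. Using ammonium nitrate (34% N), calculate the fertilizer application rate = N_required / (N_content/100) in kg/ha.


Rate = N_required / (N_content / 100)
     = 115 / (34 / 100)
     = 115 / 0.34
     = 338.24 kg/ha


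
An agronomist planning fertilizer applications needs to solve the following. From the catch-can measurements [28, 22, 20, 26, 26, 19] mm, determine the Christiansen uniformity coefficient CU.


xbar = 141 / 6 = 23.500
sum|xi - xbar| = 19
CU = 100 * (1 - 19 / (6 * 23.500))
   = 100 * (1 - 0.1348)
   = 86.52%


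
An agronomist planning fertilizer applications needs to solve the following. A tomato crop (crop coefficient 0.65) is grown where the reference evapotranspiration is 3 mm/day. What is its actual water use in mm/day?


ETc = Kc * ET0
    = 0.65 * 3
    = 1.95 mm/day


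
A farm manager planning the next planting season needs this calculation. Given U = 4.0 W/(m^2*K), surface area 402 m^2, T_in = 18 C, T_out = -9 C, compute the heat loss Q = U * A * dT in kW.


dT = 18 - (-9) = 27 K
Q = U * A * dT
  = 4.0 * 402 * 27
  = 43416 W = 43.42 kW


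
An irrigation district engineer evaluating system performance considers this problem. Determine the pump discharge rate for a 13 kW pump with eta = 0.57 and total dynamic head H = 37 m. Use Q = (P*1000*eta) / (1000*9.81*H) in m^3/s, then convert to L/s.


Q = (P * 1000 * eta) / (rho * g * H)
  = (13 * 1000 * 0.57) / (1000 * 9.81 * 37)
  = 7410 / 362970
  = 0.02041 m^3/s = 20.41 L/s


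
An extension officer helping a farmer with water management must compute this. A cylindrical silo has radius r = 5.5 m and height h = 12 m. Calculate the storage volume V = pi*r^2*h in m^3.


V = pi * r^2 * h
  = pi * 5.5^2 * 12
  = pi * 30.25 * 12
  = 1140.40 m^3


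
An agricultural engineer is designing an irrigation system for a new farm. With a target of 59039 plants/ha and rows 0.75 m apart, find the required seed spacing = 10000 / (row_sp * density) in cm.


spacing = 10000 / (row_sp * density)
        = 10000 / (0.75 * 59039)
        = 10000 / 44279.25
        = 0.22584 m = 22.58 cm


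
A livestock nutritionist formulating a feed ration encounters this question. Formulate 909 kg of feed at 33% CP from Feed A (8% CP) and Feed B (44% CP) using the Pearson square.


parts_A = CP_b - target = 44 - 33 = 11
parts_B = target - CP_a = 33 - 8 = 25
total_parts = 11 + 25 = 36
Feed A = 909 * 11 / 36 = 277.75 kg
Feed B = 909 * 25 / 36 = 631.25 kg

277.75 kg


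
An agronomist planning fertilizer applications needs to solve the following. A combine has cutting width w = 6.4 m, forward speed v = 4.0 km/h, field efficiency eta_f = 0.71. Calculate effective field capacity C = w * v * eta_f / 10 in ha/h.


C = w * v * eta_f / 10
  = 6.4 * 4.0 * 0.71 / 10
  = 18.18 / 10
  = 1.82 ha/h


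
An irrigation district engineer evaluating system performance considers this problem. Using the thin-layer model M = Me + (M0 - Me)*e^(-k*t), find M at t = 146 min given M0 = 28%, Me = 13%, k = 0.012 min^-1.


M = Me + (M0 - Me) * e^(-k*t)
  = 13 + (28 - 13) * e^(-0.012*146)
  = 13 + 15 * e^(-1.752)
  = 13 + 15 * 0.17343
  = 13 + 2.6014
  = 15.60%


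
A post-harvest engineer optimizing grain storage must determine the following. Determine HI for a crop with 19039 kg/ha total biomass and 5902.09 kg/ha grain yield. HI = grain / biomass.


HI = grain_yield / biomass
   = 5902.09 / 19039
   = 0.31


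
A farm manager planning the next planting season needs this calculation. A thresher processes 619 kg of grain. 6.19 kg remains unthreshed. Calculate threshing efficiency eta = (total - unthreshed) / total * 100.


eta = (total - unthreshed) / total * 100
    = (619 - 6.19) / 619 * 100
    = 612.81 / 619 * 100
    = 99%


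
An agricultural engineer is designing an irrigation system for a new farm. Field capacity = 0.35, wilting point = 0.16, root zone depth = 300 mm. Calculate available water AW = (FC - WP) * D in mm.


AW = (FC - WP) * D
   = (0.35 - 0.16) * 300
   = 0.19 * 300
   = 57 mm


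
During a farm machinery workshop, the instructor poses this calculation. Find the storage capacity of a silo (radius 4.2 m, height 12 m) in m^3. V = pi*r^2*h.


V = pi * r^2 * h
  = pi * 4.2^2 * 12
  = pi * 17.64 * 12
  = 665.01 m^3


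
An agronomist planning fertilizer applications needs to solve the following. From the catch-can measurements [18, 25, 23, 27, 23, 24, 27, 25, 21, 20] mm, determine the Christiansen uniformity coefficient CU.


xbar = 233 / 10 = 23.300
sum|xi - xbar| = 23
CU = 100 * (1 - 23 / (10 * 23.300))
   = 100 * (1 - 0.0987)
   = 90.13%


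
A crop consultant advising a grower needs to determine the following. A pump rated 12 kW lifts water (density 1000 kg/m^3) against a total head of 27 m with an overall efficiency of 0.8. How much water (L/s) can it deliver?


Q = (P * 1000 * eta) / (rho * g * H)
  = (12 * 1000 * 0.8) / (1000 * 9.81 * 27)
  = 9600 / 264870
  = 0.03624 m^3/s = 36.24 L/s


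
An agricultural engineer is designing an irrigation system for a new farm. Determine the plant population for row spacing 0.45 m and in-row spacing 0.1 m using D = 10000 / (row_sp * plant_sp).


D = 10000 / (row_sp * plant_sp)
  = 10000 / (0.45 * 0.1)
  = 10000 / 0.0450
  = 222222.22 plants/ha


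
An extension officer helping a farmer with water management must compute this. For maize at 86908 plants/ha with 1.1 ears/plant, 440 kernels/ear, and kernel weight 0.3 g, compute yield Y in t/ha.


Y = density * ears * kernels * kw
  = 86908 * 1.1 * 440 * 0.3 g/ha
  = 12619041.60 g/ha
  = 12619.04 kg/ha = 12.62 t/ha


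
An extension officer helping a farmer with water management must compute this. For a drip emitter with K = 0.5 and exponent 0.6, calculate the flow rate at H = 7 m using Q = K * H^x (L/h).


Q = K * H^x
  = 0.5 * 7^0.6
  = 0.5 * 3.2141
  = 1.61 L/h


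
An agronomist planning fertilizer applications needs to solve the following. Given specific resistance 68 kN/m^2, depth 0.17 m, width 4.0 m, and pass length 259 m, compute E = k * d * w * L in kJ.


E = k * d * w * L
  = 68 * 0.17 * 4.0 * 259
  = 11976.16 kJ


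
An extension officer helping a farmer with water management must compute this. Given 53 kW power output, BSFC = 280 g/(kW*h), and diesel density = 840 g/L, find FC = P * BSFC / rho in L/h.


FC = P * BSFC / rho_fuel
   = 53 * 280 / 840
   = 14840 / 840
   = 17.67 L/h


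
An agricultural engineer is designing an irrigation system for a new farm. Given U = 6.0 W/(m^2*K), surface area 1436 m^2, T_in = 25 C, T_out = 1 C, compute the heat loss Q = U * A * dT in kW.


dT = 25 - (1) = 24 K
Q = U * A * dT
  = 6.0 * 1436 * 24
  = 206784 W = 206.78 kW


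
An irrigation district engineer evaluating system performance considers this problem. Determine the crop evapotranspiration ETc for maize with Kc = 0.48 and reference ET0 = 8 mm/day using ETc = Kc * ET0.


ETc = Kc * ET0
    = 0.48 * 8
    = 3.84 mm/day


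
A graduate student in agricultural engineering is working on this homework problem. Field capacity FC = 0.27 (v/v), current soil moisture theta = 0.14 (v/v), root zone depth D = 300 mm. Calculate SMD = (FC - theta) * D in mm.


SMD = (FC - theta) * D
    = (0.27 - 0.14) * 300
    = 0.130 * 300
    = 39 mm


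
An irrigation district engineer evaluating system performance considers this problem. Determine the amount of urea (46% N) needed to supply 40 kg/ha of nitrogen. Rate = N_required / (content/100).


Rate = N_required / (N_content / 100)
     = 40 / (46 / 100)
     = 40 / 0.46
     = 86.96 kg/ha


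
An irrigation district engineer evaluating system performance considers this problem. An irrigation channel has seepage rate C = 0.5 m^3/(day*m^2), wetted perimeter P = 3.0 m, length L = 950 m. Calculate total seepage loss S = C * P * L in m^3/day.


S = C * P * L
  = 0.5 * 3.0 * 950
  = 1425 m^3/day


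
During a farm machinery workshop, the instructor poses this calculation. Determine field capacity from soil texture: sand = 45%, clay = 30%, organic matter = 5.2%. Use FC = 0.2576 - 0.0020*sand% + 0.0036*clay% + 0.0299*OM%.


FC = 0.2576 - 0.0020*45 + 0.0036*30 + 0.0299*5.2
   = 0.2576 - 0.0900 + 0.1080 + 0.1555
   = 0.4311


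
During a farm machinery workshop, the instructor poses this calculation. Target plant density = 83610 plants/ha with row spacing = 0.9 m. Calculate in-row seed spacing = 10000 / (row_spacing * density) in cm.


spacing = 10000 / (row_sp * density)
        = 10000 / (0.9 * 83610)
        = 10000 / 75249
        = 0.13289 m = 13.29 cm


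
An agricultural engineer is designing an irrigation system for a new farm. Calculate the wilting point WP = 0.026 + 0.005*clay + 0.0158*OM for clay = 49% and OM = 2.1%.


WP = 0.026 + 0.005*49 + 0.0158*2.1
   = 0.026 + 0.2450 + 0.0332
   = 0.3042


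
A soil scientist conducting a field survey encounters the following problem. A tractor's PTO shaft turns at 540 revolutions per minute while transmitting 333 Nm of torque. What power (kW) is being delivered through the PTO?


P = 2*pi*n*T / 60000
  = 2*pi * 540 * 333 / 60000
  = 1129842.38 / 60000
  = 18.83 kW


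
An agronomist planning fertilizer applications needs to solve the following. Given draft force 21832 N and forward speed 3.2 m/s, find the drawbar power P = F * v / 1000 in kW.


P = F * v / 1000
  = 21832 * 3.2 / 1000
  = 69862.40 / 1000
  = 69.86 kW


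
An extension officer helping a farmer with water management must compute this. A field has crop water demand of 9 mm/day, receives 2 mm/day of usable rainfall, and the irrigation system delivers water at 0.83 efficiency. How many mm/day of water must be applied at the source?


IWR = (ETc - Pe) / Ea
    = (9 - 2) / 0.83
    = 7 / 0.83
    = 8.43 mm/day


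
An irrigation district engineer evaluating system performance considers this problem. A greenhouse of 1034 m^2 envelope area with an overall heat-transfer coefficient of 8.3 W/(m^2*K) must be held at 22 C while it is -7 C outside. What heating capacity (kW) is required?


dT = 22 - (-7) = 29 K
Q = U * A * dT
  = 8.3 * 1034 * 29
  = 248883.80 W = 248.88 kW


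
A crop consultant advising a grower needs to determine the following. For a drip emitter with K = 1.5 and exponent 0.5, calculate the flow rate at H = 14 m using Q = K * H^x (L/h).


Q = K * H^x
  = 1.5 * 14^0.5
  = 1.5 * 3.7417
  = 5.61 L/h


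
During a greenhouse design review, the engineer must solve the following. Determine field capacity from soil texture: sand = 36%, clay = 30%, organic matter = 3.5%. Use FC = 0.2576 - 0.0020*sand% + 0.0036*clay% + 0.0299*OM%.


FC = 0.2576 - 0.0020*36 + 0.0036*30 + 0.0299*3.5
   = 0.2576 - 0.0720 + 0.1080 + 0.1047
   = 0.3983


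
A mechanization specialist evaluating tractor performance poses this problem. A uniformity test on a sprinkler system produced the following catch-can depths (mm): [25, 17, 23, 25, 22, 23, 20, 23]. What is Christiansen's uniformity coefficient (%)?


xbar = 178 / 8 = 22.250
sum|xi - xbar| = 15.500
CU = 100 * (1 - 15.500 / (8 * 22.250))
   = 100 * (1 - 0.0871)
   = 91.29%


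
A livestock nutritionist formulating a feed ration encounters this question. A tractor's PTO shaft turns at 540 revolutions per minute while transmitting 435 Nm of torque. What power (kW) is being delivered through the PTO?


P = 2*pi*n*T / 60000
  = 2*pi * 540 * 435 / 60000
  = 1475920.23 / 60000
  = 24.60 kW


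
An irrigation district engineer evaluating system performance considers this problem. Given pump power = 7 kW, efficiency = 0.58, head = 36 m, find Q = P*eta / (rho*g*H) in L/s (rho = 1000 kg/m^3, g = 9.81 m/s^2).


Q = (P * 1000 * eta) / (rho * g * H)
  = (7 * 1000 * 0.58) / (1000 * 9.81 * 36)
  = 4060 / 353160
  = 0.01150 m^3/s = 11.50 L/s


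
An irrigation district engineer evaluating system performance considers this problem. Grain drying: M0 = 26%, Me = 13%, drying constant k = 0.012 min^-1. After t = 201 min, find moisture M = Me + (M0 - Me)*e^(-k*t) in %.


M = Me + (M0 - Me) * e^(-k*t)
  = 13 + (26 - 13) * e^(-0.012*201)
  = 13 + 13 * e^(-2.412)
  = 13 + 13 * 0.08964
  = 13 + 1.1653
  = 14.17%


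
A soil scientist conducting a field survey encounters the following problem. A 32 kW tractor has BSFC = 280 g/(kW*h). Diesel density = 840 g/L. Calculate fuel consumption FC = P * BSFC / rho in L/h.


FC = P * BSFC / rho_fuel
   = 32 * 280 / 840
   = 8960 / 840
   = 10.67 L/h


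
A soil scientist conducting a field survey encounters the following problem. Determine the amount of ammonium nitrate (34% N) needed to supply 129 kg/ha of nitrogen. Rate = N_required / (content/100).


Rate = N_required / (N_content / 100)
     = 129 / (34 / 100)
     = 129 / 0.34
     = 379.41 kg/ha


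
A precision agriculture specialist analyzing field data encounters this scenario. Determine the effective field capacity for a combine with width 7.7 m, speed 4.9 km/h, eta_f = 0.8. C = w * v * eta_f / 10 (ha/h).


C = w * v * eta_f / 10
  = 7.7 * 4.9 * 0.8 / 10
  = 30.18 / 10
  = 3.02 ha/h


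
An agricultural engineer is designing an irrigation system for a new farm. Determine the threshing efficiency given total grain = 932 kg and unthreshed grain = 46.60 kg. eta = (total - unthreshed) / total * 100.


eta = (total - unthreshed) / total * 100
    = (932 - 46.60) / 932 * 100
    = 885.40 / 932 * 100
    = 95%


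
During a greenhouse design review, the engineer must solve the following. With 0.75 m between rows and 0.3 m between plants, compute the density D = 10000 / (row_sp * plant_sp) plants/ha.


D = 10000 / (row_sp * plant_sp)
  = 10000 / (0.75 * 0.3)
  = 10000 / 0.2250
  = 44444.44 plants/ha


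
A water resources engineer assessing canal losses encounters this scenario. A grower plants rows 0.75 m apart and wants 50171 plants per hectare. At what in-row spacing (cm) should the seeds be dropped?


spacing = 10000 / (row_sp * density)
        = 10000 / (0.75 * 50171)
        = 10000 / 37628.25
        = 0.26576 m = 26.58 cm


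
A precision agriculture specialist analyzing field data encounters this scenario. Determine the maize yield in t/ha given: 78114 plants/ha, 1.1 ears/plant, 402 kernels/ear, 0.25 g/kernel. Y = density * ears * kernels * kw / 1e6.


Y = density * ears * kernels * kw
  = 78114 * 1.1 * 402 * 0.25 g/ha
  = 8635502.70 g/ha
  = 8635.50 kg/ha = 8.64 t/ha


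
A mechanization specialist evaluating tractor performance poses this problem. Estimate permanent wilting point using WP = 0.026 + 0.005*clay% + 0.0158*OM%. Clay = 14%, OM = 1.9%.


WP = 0.026 + 0.005*14 + 0.0158*1.9
   = 0.026 + 0.0700 + 0.0300
   = 0.1260


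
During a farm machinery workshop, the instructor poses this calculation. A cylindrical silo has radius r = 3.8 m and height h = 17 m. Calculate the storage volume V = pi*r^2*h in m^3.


V = pi * r^2 * h
  = pi * 3.8^2 * 17
  = pi * 14.44 * 17
  = 771.20 m^3


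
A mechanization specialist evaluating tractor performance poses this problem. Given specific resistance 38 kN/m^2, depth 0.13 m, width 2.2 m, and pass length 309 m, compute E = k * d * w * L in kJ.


E = k * d * w * L
  = 38 * 0.13 * 2.2 * 309
  = 3358.21 kJ


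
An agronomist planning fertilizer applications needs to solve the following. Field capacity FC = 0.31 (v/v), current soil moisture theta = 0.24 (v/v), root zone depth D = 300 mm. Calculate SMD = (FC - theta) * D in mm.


SMD = (FC - theta) * D
    = (0.31 - 0.24) * 300
    = 0.070 * 300
    = 21 mm


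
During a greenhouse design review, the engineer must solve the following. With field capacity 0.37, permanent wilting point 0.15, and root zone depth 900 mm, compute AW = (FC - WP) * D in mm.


AW = (FC - WP) * D
   = (0.37 - 0.15) * 900
   = 0.22 * 900
   = 198 mm


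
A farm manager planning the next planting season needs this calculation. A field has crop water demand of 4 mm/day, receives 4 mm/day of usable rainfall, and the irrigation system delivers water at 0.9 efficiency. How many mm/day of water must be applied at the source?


IWR = (ETc - Pe) / Ea
    = (4 - 4) / 0.9
    = 0 / 0.9
    = 0 mm/day


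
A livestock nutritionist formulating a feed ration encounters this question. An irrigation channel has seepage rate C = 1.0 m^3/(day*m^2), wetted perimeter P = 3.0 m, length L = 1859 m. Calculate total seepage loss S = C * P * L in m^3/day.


S = C * P * L
  = 1.0 * 3.0 * 1859
  = 5577 m^3/day


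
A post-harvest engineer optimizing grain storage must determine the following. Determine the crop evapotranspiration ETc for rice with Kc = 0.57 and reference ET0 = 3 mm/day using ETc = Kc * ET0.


ETc = Kc * ET0
    = 0.57 * 3
    = 1.71 mm/day


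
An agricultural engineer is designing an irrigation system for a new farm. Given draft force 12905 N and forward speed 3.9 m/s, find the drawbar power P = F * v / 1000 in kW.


P = F * v / 1000
  = 12905 * 3.9 / 1000
  = 50329.50 / 1000
  = 50.33 kW


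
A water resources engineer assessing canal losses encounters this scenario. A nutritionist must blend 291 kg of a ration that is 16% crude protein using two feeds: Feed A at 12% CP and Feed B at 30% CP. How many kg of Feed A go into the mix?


parts_A = CP_b - target = 30 - 16 = 14
parts_B = target - CP_a = 16 - 12 = 4
total_parts = 14 + 4 = 18
Feed A = 291 * 14 / 18 = 226.33 kg
Feed B = 291 * 4 / 18 = 64.67 kg

226.33 kg


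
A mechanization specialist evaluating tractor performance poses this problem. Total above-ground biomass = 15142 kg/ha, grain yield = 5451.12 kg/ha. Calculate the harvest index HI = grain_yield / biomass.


HI = grain_yield / biomass
   = 5451.12 / 15142
   = 0.36


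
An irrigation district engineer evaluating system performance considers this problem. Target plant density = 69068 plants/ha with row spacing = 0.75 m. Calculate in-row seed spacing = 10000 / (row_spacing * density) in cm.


spacing = 10000 / (row_sp * density)
        = 10000 / (0.75 * 69068)
        = 10000 / 51801
        = 0.19305 m = 19.30 cm


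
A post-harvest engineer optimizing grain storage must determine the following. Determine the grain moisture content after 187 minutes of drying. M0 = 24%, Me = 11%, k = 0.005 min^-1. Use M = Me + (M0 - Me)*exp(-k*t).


M = Me + (M0 - Me) * e^(-k*t)
  = 11 + (24 - 11) * e^(-0.005*187)
  = 11 + 13 * e^(-0.935)
  = 11 + 13 * 0.39259
  = 11 + 5.1036
  = 16.10%


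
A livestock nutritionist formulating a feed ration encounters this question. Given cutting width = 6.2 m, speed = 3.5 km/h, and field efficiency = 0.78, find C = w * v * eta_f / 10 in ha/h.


C = w * v * eta_f / 10
  = 6.2 * 3.5 * 0.78 / 10
  = 16.93 / 10
  = 1.69 ha/h


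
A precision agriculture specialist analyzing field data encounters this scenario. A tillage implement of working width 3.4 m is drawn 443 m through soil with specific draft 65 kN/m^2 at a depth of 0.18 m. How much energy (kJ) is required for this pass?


E = k * d * w * L
  = 65 * 0.18 * 3.4 * 443
  = 17622.54 kJ


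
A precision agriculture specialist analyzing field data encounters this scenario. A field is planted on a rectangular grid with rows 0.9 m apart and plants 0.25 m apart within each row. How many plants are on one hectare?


D = 10000 / (row_sp * plant_sp)
  = 10000 / (0.9 * 0.25)
  = 10000 / 0.2250
  = 44444.44 plants/ha


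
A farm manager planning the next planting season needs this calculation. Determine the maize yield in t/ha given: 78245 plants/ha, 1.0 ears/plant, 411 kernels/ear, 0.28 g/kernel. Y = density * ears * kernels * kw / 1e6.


Y = density * ears * kernels * kw
  = 78245 * 1.0 * 411 * 0.28 g/ha
  = 9004434.60 g/ha
  = 9004.43 kg/ha = 9.00 t/ha


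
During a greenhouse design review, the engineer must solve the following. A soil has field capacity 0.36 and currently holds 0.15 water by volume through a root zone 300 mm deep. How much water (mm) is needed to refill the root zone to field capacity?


SMD = (FC - theta) * D
    = (0.36 - 0.15) * 300
    = 0.210 * 300
    = 63 mm


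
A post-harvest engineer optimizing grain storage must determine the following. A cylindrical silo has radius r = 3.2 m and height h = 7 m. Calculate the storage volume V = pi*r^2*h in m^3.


V = pi * r^2 * h
  = pi * 3.2^2 * 7
  = pi * 10.24 * 7
  = 225.19 m^3


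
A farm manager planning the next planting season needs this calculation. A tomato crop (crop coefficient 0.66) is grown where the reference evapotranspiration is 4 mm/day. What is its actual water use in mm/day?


ETc = Kc * ET0
    = 0.66 * 4
    = 2.64 mm/day


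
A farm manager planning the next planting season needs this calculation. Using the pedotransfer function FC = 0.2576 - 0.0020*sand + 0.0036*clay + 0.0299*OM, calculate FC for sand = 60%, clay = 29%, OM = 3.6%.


FC = 0.2576 - 0.0020*60 + 0.0036*29 + 0.0299*3.6
   = 0.2576 - 0.1200 + 0.1044 + 0.1076
   = 0.3496


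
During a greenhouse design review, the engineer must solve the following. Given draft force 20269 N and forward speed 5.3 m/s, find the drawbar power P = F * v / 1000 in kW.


P = F * v / 1000
  = 20269 * 5.3 / 1000
  = 107425.70 / 1000
  = 107.43 kW


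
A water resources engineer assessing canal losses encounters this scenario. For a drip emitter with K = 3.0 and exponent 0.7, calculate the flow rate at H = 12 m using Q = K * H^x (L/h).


Q = K * H^x
  = 3.0 * 12^0.7
  = 3.0 * 5.6941
  = 17.08 L/h


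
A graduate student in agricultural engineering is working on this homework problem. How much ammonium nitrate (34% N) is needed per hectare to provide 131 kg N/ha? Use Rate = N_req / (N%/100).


Rate = N_required / (N_content / 100)
     = 131 / (34 / 100)
     = 131 / 0.34
     = 385.29 kg/ha


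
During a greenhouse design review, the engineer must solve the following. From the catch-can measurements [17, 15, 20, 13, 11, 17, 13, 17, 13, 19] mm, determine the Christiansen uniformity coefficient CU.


xbar = 155 / 10 = 15.500
sum|xi - xbar| = 25
CU = 100 * (1 - 25 / (10 * 15.500))
   = 100 * (1 - 0.1613)
   = 83.87%


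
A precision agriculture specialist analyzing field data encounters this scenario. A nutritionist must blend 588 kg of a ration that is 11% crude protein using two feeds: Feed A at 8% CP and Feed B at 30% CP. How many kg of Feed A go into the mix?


parts_A = CP_b - target = 30 - 11 = 19
parts_B = target - CP_a = 11 - 8 = 3
total_parts = 19 + 3 = 22
Feed A = 588 * 19 / 22 = 507.82 kg
Feed B = 588 * 3 / 22 = 80.18 kg

507.82 kg


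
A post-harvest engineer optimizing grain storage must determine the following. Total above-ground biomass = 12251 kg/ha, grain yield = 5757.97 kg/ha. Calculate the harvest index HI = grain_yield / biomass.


HI = grain_yield / biomass
   = 5757.97 / 12251
   = 0.47


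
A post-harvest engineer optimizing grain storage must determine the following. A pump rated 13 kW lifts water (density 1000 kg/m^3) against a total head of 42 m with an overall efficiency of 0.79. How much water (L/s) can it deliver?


Q = (P * 1000 * eta) / (rho * g * H)
  = (13 * 1000 * 0.79) / (1000 * 9.81 * 42)
  = 10270 / 412020
  = 0.02493 m^3/s = 24.93 L/s


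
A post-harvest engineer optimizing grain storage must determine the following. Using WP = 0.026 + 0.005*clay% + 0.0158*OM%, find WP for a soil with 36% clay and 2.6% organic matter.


WP = 0.026 + 0.005*36 + 0.0158*2.6
   = 0.026 + 0.1800 + 0.0411
   = 0.2471


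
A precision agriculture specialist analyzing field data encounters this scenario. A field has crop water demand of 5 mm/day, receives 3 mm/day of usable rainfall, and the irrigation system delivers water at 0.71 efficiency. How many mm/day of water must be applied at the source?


IWR = (ETc - Pe) / Ea
    = (5 - 3) / 0.71
    = 2 / 0.71
    = 2.82 mm/day


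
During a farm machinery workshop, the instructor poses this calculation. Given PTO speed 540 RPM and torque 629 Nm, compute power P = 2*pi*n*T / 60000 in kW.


P = 2*pi*n*T / 60000
  = 2*pi * 540 * 629 / 60000
  = 2134146.72 / 60000
  = 35.57 kW


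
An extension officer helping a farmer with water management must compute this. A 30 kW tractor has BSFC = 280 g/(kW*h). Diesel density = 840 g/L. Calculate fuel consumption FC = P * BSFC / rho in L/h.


FC = P * BSFC / rho_fuel
   = 30 * 280 / 840
   = 8400 / 840
   = 10 L/h


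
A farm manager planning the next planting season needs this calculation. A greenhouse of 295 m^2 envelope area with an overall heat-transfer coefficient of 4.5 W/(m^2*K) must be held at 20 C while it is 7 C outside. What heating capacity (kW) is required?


dT = 20 - (7) = 13 K
Q = U * A * dT
  = 4.5 * 295 * 13
  = 17257.50 W = 17.26 kW


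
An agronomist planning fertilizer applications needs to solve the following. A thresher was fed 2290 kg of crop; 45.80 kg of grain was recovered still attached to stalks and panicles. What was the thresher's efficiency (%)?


eta = (total - unthreshed) / total * 100
    = (2290 - 45.80) / 2290 * 100
    = 2244.20 / 2290 * 100
    = 98%


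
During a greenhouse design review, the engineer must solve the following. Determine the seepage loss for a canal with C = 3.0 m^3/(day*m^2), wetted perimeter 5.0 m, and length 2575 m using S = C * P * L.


S = C * P * L
  = 3.0 * 5.0 * 2575
  = 38625 m^3/day


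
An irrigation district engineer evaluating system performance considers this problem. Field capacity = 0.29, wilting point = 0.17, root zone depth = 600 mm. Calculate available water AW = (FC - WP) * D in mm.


AW = (FC - WP) * D
   = (0.29 - 0.17) * 600
   = 0.12 * 600
   = 72 mm


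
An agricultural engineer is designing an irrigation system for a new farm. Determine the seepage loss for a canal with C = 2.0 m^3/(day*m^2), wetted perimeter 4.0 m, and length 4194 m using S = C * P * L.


S = C * P * L
  = 2.0 * 4.0 * 4194
  = 33552 m^3/day


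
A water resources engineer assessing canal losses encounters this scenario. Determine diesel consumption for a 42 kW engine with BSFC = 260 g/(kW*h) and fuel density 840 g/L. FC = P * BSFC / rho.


FC = P * BSFC / rho_fuel
   = 42 * 260 / 840
   = 10920 / 840
   = 13 L/h


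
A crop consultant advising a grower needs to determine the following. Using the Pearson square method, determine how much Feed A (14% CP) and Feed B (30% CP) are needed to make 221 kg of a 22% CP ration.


parts_A = CP_b - target = 30 - 22 = 8
parts_B = target - CP_a = 22 - 14 = 8
total_parts = 8 + 8 = 16
Feed A = 221 * 8 / 16 = 110.50 kg
Feed B = 221 * 8 / 16 = 110.50 kg


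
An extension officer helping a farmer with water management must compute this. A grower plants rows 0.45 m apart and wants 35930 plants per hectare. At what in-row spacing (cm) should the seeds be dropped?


spacing = 10000 / (row_sp * density)
        = 10000 / (0.45 * 35930)
        = 10000 / 16168.50
        = 0.61849 m = 61.85 cm


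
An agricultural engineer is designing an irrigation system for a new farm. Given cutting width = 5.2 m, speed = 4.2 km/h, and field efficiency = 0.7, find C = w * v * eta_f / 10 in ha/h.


C = w * v * eta_f / 10
  = 5.2 * 4.2 * 0.7 / 10
  = 15.29 / 10
  = 1.53 ha/h


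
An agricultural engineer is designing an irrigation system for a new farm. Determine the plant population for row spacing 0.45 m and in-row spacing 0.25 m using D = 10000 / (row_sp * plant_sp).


D = 10000 / (row_sp * plant_sp)
  = 10000 / (0.45 * 0.25)
  = 10000 / 0.1125
  = 88888.89 plants/ha


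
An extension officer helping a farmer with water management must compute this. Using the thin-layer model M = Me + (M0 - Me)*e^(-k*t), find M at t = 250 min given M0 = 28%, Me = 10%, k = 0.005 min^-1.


M = Me + (M0 - Me) * e^(-k*t)
  = 10 + (28 - 10) * e^(-0.005*250)
  = 10 + 18 * e^(-1.250)
  = 10 + 18 * 0.28650
  = 10 + 5.1571
  = 15.16%


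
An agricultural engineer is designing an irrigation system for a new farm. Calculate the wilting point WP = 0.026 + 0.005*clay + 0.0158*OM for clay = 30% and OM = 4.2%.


WP = 0.026 + 0.005*30 + 0.0158*4.2
   = 0.026 + 0.1500 + 0.0664
   = 0.2424


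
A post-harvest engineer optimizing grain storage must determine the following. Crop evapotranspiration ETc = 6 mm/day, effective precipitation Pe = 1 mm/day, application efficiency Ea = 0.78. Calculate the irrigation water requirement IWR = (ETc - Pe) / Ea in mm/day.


IWR = (ETc - Pe) / Ea
    = (6 - 1) / 0.78
    = 5 / 0.78
    = 6.41 mm/day


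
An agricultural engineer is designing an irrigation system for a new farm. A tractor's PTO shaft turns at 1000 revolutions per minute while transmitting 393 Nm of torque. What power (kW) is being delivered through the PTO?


P = 2*pi*n*T / 60000
  = 2*pi * 1000 * 393 / 60000
  = 2469291.83 / 60000
  = 41.15 kW


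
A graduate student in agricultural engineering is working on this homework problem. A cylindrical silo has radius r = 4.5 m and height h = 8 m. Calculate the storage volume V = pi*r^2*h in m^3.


V = pi * r^2 * h
  = pi * 4.5^2 * 8
  = pi * 20.25 * 8
  = 508.94 m^3


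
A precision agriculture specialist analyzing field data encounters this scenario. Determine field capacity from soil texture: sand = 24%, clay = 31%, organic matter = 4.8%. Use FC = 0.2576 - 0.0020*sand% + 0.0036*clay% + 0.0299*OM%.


FC = 0.2576 - 0.0020*24 + 0.0036*31 + 0.0299*4.8
   = 0.2576 - 0.0480 + 0.1116 + 0.1435
   = 0.4647


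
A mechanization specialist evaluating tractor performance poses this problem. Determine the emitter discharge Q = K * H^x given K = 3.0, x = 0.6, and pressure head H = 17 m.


Q = K * H^x
  = 3.0 * 17^0.6
  = 3.0 * 5.4736
  = 16.42 L/h


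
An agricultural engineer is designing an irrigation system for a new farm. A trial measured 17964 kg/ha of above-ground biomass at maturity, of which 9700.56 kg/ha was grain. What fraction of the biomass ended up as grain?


HI = grain_yield / biomass
   = 9700.56 / 17964
   = 0.54


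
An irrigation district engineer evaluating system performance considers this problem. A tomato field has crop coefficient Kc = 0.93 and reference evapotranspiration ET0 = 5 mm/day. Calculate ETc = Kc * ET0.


ETc = Kc * ET0
    = 0.93 * 5
    = 4.65 mm/day


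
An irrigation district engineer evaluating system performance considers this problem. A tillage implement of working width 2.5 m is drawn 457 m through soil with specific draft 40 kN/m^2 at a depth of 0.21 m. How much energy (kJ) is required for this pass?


E = k * d * w * L
  = 40 * 0.21 * 2.5 * 457
  = 9597 kJ


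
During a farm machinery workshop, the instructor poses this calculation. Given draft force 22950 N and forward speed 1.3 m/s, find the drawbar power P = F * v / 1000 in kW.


P = F * v / 1000
  = 22950 * 1.3 / 1000
  = 29835 / 1000
  = 29.84 kW


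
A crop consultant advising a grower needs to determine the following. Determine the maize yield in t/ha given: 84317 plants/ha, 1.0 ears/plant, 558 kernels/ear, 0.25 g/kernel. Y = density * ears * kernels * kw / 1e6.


Y = density * ears * kernels * kw
  = 84317 * 1.0 * 558 * 0.25 g/ha
  = 11762221.50 g/ha
  = 11762.22 kg/ha = 11.76 t/ha


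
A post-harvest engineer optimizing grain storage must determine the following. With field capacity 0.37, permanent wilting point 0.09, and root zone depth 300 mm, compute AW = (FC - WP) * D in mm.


AW = (FC - WP) * D
   = (0.37 - 0.09) * 300
   = 0.28 * 300
   = 84 mm


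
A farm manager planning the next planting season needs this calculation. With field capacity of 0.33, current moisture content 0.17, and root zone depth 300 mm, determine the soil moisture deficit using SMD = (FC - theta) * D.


SMD = (FC - theta) * D
    = (0.33 - 0.17) * 300
    = 0.160 * 300
    = 48 mm


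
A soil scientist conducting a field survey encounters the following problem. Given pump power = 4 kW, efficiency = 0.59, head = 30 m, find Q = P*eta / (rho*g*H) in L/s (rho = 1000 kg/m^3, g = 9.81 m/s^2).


Q = (P * 1000 * eta) / (rho * g * H)
  = (4 * 1000 * 0.59) / (1000 * 9.81 * 30)
  = 2360 / 294300
  = 0.00802 m^3/s = 8.02 L/s


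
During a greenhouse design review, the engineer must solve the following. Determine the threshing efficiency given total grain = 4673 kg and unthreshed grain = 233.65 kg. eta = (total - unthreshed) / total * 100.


eta = (total - unthreshed) / total * 100
    = (4673 - 233.65) / 4673 * 100
    = 4439.35 / 4673 * 100
    = 95%


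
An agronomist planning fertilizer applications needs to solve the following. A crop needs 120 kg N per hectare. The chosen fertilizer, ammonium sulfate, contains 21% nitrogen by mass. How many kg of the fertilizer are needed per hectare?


Rate = N_required / (N_content / 100)
     = 120 / (21 / 100)
     = 120 / 0.21
     = 571.43 kg/ha


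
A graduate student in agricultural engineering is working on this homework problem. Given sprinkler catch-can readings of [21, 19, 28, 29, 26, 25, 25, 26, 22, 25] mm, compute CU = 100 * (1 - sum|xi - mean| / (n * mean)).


xbar = 246 / 10 = 24.600
sum|xi - xbar| = 23.600
CU = 100 * (1 - 23.600 / (10 * 24.600))
   = 100 * (1 - 0.0959)
   = 90.41%


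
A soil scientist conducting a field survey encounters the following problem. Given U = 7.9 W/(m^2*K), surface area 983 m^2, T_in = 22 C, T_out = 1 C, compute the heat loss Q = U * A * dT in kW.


dT = 22 - (1) = 21 K
Q = U * A * dT
  = 7.9 * 983 * 21
  = 163079.70 W = 163.08 kW


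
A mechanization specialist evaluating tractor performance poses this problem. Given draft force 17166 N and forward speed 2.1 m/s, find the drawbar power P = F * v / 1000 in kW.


P = F * v / 1000
  = 17166 * 2.1 / 1000
  = 36048.60 / 1000
  = 36.05 kW


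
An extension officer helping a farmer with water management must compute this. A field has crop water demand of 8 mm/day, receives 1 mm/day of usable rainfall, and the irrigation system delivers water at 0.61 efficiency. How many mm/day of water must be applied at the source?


IWR = (ETc - Pe) / Ea
    = (8 - 1) / 0.61
    = 7 / 0.61
    = 11.48 mm/day


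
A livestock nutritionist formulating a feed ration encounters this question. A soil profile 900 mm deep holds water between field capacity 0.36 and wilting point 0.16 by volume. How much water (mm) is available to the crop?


AW = (FC - WP) * D
   = (0.36 - 0.16) * 900
   = 0.20 * 900
   = 180 mm


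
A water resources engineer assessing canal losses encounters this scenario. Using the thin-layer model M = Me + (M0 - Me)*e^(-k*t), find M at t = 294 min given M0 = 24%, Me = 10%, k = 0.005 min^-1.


M = Me + (M0 - Me) * e^(-k*t)
  = 10 + (24 - 10) * e^(-0.005*294)
  = 10 + 14 * e^(-1.470)
  = 10 + 14 * 0.22993
  = 10 + 3.2190
  = 13.22%
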